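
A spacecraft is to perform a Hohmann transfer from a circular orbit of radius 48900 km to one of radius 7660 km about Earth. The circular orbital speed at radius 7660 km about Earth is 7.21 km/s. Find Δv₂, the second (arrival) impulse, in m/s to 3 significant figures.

Δv₂ = 2270 m/s

From the circular-orbit relation v² = μ/r at r = 7660 km: μ = v²r = (7.21)² × 7660 = 3.98198×10^5 km³/s².
Semi-major axis of the transfer orbit: a_t = (48900 + 7660)/2 = 28280 km.
Circular speed at r = 7660 km: v_c = √(μ/r) = 7.210 km/s.
Vis-viva on the transfer ellipse at r = 7660 km gives v_t = √[μ(2/r − 1/a_t)] = 9.481 km/s.
Δv₂ = |v_t − v_c| = |9.481 − 7.210| = 2.271 km/s.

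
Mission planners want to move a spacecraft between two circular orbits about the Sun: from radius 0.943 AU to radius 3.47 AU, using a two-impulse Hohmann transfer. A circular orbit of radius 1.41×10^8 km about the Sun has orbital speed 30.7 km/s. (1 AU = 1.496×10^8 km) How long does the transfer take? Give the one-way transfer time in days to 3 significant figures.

From the circular-orbit relation v² = μ/r at r = 1.41×10^8 km: μ = v²r = (30.7)² × 1.41×10^8 = 1.32891×10^11 km³/s².
In km: r₁ = 0.943 × 1.496×10^8 = 1.410728×10^8 km; r₂ = 3.47 × 1.496×10^8 = 5.19112×10^8 km.
Transfer-ellipse semi-major axis a_t = (r₁ + r₂)/2 = (1.410728×10^8 + 5.19112×10^8)/2 = 3.300924×10^8 km.
By Kepler's third law the transfer-orbit period is T = 2π√(a_t³/μ), so t = T/2 = 5.168×10^7 s.
Converting: 5.168×10^7 s ÷ 86400 s/day = 598 days.

t = 598 days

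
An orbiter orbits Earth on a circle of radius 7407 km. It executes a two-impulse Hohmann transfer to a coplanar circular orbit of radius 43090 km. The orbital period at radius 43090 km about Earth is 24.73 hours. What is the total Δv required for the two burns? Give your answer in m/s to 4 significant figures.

Δv = 3641 m/s

From Kepler's third law T² = 4π²r³/μ at r = 43090 km, T = 24.73 hours = 24.73 × 3600 s = 89028 s: μ = 4π²r³/T² = 3.98507×10^5 km³/s².
Transfer-ellipse semi-major axis a_t = (r₁ + r₂)/2 = (7407 + 43090)/2 = 25248.5 km.
At r₁ the circular-orbit speed is v₁ = √(μ/r₁) = 7.335 km/s.
Transfer-orbit speed at r₁ (vis-viva equation): v_p = √[μ(2/r₁ − 1/a_t)] = 9.582 km/s.
First burn Δv₁ = |v_p − v₁| = 2.247 km/s.
At r₂, v₂ = √(μ/r₂) = 3.041 km/s.
Transfer-orbit speed at r₂: v_a = √[μ(2/r₂ − 1/a_t)] = 1.647 km/s.
Second burn Δv₂ = |v₂ − v_a| = 1.394 km/s.
Δv = Δv₁ + Δv₂ = 2.247 + 1.394 = 3.641 km/s.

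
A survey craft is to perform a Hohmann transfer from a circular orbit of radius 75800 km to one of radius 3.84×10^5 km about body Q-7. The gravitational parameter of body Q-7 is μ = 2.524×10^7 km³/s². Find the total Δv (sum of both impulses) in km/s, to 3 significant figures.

Transfer-ellipse semi-major axis a_t = (r₁ + r₂)/2 = (75800 + 3.840×10^5)/2 = 2.299×10^5 km.
Circular speed at r₁: v₁ = √(μ/r₁) = √(2.524×10^7/75800) = 18.2478 km/s.
Transfer-orbit speed at r₁ (v² = μ(2/r − 1/a)): v_p = √[μ(2/r₁ − 1/a_t)] = 23.5834 km/s.
First burn Δv₁ = |v_p − v₁| = 5.336 km/s.
Circular speed at r₂: v₂ = √(μ/r₂) = 8.107 km/s.
Transfer-orbit speed at r₂: v_a = √[μ(2/r₂ − 1/a_t)] = 4.655 km/s.
Second burn Δv₂ = |v₂ − v_a| = 3.452 km/s.
Total Δv = Δv₁ + Δv₂ = 8.788 km/s.

Δv = 8.79 km/s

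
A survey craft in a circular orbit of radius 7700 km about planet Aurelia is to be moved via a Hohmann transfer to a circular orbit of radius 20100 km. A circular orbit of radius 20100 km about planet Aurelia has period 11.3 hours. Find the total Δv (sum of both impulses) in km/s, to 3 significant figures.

From Kepler's third law T² = 4π²r³/μ at r = 20100 km, T = 11.3 hours = 11.3 × 3600 s = 40680 s: μ = 4π²r³/T² = 1.93725×10^5 km³/s².
Transfer-ellipse semi-major axis a_t = (r₁ + r₂)/2 = (7700 + 20100)/2 = 13900 km.
At r₁ the circular-orbit speed is v₁ = √(μ/r₁) = 5.016 km/s.
Transfer-orbit speed at r₁ (v² = μ(2/r − 1/a)): v_p = √[μ(2/r₁ − 1/a_t)] = 6.032 km/s.
First burn Δv₁ = |v_p − v₁| = 1.016 km/s.
Circular speed at r₂: v₂ = √(μ/r₂) = 3.1045 km/s.
Transfer-orbit speed at r₂: v_a = √[μ(2/r₂ − 1/a_t)] = 2.3106 km/s.
Second burn Δv₂ = |v₂ − v_a| = 0.7939 km/s.
Total Δv = Δv₁ + Δv₂ = 1.810 km/s.

Δv = 1.81 km/s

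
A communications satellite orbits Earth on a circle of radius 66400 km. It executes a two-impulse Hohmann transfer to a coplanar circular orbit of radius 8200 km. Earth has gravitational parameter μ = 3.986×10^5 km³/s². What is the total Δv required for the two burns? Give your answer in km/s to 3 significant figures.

Δv = 3.63 km/s

Semi-major axis of the transfer orbit: a_t = (66400 + 8200)/2 = 37300 km.
Circular speed at r₁: v₁ = √(μ/r₁) = √(3.986×10^5/66400) = 2.4501 km/s.
Transfer-orbit speed at r₁ (vis-viva): v_a = √[μ(2/r₁ − 1/a_t)] = 1.1488 km/s.
First burn Δv₁ = |v_a − v₁| = 1.3013 km/s.
At r₂, v₂ = √(μ/r₂) = 6.972070 km/s.
Transfer-orbit speed at r₂: v_p = √[μ(2/r₂ − 1/a_t)] = 9.302321 km/s.
Second burn Δv₂ = |v₂ − v_p| = 2.3303 km/s.
Δv = Δv₁ + Δv₂ = 1.3013 + 2.3303 = 3.632 km/s.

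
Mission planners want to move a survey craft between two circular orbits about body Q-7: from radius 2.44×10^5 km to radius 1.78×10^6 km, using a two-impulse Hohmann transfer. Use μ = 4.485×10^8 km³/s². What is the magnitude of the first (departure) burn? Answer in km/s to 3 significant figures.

Semi-major axis of the transfer orbit: a_t = (2.440×10^5 + 1.780×10^6)/2 = 1.012×10^6 km.
On the circular orbit at r = 2.440×10^5 km, v_c = √(μ/r) = 42.87 km/s.
Vis-viva on the transfer ellipse at r = 2.440×10^5 km gives v_t = √[μ(2/r − 1/a_t)] = 56.86 km/s.
Δv₁ = |v_t − v_c| = |56.86 − 42.87| = 13.99 km/s.

Δv₁ = 14.0 km/s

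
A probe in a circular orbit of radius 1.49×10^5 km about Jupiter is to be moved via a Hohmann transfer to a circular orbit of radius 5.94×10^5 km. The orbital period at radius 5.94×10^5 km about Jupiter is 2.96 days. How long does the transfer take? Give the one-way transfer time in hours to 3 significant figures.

From Kepler's third law T² = 4π²r³/μ at r = 5.94×10^5 km, T = 2.96 days = 2.96 × 86400 s = 2.55744×10^5 s: μ = 4π²r³/T² = 1.26505×10^8 km³/s².
Transfer-ellipse semi-major axis a_t = (r₁ + r₂)/2 = (1.490×10^5 + 5.940×10^5)/2 = 3.715×10^5 km.
Transfer time t = π√(a_t³/μ) = π√((3.715×10^5)³ / 1.26505×10^8) = 63250 s.
Converting: 63250 s ÷ 3600 s/hour = 17.6 hours.

t = 17.6 hours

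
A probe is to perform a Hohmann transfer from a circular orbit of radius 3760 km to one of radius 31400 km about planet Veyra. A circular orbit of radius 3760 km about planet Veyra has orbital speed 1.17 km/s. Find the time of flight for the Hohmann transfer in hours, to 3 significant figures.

From the circular-orbit relation v² = μ/r at r = 3760 km: μ = v²r = (1.17)² × 3760 = 5147.06 km³/s².
The Hohmann ellipse has a_t = (r₁ + r₂)/2 = 17580 km.
By Kepler's third law the transfer-orbit period is T = 2π√(a_t³/μ), so t = T/2 = 1.021×10^5 s.
Converting: 1.021×10^5 s ÷ 3600 s/hour = 28.4 hours.

t = 28.4 hours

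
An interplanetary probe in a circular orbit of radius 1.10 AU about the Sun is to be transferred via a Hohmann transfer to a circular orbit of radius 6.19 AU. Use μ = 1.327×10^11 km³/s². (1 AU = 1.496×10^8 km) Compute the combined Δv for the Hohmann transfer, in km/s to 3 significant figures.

Δv = 14.0 km/s

In km: r₁ = 1.10 × 1.496×10^8 = 1.6456×10^8 km; r₂ = 6.19 × 1.496×10^8 = 9.26024×10^8 km.
Transfer-ellipse semi-major axis a_t = (r₁ + r₂)/2 = (1.6456×10^8 + 9.26024×10^8)/2 = 5.45292×10^8 km.
At r₁ the circular-orbit speed is v₁ = √(μ/r₁) = 28.397 km/s.
On the transfer ellipse at r₁, v² = μ(2/r − 1/a) gives v_p = √[μ(2/r₁ − 1/a_t)] = 37.006 km/s.
First burn Δv₁ = |v_p − v₁| = 8.609 km/s.
Circular speed at r₂: v₂ = √(μ/r₂) = 11.971 km/s.
Transfer-orbit speed at r₂: v_a = √[μ(2/r₂ − 1/a_t)] = 6.5762 km/s.
Second burn Δv₂ = |v₂ − v_a| = 5.395 km/s.
Δv = Δv₁ + Δv₂ = 8.609 + 5.395 = 14.00 km/s.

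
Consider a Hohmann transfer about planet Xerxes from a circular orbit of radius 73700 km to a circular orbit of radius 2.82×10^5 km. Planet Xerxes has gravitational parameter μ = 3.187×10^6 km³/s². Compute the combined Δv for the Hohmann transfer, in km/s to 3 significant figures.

The Hohmann ellipse has a_t = (r₁ + r₂)/2 = 1.7785×10^5 km.
At r₁ the circular-orbit speed is v₁ = √(μ/r₁) = 6.57593 km/s.
Transfer-orbit speed at r₁ (vis-viva equation): v_p = √[μ(2/r₁ − 1/a_t)] = 8.28047 km/s.
First burn Δv₁ = |v_p − v₁| = 1.7045 km/s.
At r₂, v₂ = √(μ/r₂) = 3.3618 km/s.
Transfer-orbit speed at r₂: v_a = √[μ(2/r₂ − 1/a_t)] = 2.1641 km/s.
Second burn Δv₂ = |v₂ − v_a| = 1.1977 km/s.
Total Δv = Δv₁ + Δv₂ = 2.902 km/s.

Δv = 2.90 km/s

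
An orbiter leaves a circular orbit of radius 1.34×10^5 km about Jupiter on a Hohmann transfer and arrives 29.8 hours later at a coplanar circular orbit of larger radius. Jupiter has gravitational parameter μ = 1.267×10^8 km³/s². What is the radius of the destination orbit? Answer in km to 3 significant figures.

r₂ = 9.23×10^5 km

Transfer time t = 29.8 hours = 1.0728×10^5 s, and t = π√(a_t³/μ).
So a_t = (μ t²/π²)^(1/3) = (1.267×10^8 × (1.0728×10^5)² / π²)^(1/3) = 5.2865×10^5 km.
Since a_t = (r₁ + r₂)/2, r₂ = 2a_t − r₁ = 2×5.2865×10^5 − 1.340×10^5 = 9.233×10^5 km.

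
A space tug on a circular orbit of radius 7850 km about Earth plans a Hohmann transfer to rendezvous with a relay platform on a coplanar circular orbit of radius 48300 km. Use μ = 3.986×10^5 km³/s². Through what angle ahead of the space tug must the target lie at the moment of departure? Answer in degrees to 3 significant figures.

Semi-major axis of the transfer orbit: a_t = (7850 + 48300)/2 = 28075 km.
Transfer time t = π√(a_t³/μ) = 23408 s.
The target's mean motion on its circular orbit is ω₂ = √(μ/r₂³) = 5.9477×10^-5 rad/s.
Angle swept by the target during transfer: ω₂·t = 1.3922 rad = 79.77°.
The space tug traverses 180° on the transfer ellipse, so the target must lead by 180° − 79.77° = 100°.

φ = 100°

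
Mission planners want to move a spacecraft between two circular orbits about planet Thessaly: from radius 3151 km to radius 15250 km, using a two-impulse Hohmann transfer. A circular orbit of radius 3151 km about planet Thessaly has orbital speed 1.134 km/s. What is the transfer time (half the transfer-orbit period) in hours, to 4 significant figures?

t = 12.10 hours

From the circular-orbit relation v² = μ/r at r = 3151 km: μ = v²r = (1.134)² × 3151 = 4052.05 km³/s².
Transfer-ellipse semi-major axis a_t = (r₁ + r₂)/2 = (3151 + 15250)/2 = 9200.5 km.
By Kepler's third law the transfer-orbit period is T = 2π√(a_t³/μ), so t = T/2 = 43550 s.
Converting: 43550 s ÷ 3600 s/hour = 12.10 hours.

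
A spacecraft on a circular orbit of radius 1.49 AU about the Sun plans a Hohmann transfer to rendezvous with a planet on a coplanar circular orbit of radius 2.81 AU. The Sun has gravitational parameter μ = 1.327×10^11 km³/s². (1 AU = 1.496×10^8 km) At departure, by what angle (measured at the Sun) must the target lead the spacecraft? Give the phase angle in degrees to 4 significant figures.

φ = 59.53°

In km: r₁ = 1.49 × 1.496×10^8 = 2.22904×10^8 km; r₂ = 2.81 × 1.496×10^8 = 4.20376×10^8 km.
The Hohmann ellipse has a_t = (r₁ + r₂)/2 = 3.2164×10^8 km.
The half-period of the transfer ellipse is t = π√(a_t³/μ) = 4.9747×10^7 s.
The target's mean motion on its circular orbit is ω₂ = √(μ/r₂³) = 4.2265×10^-8 rad/s.
Angle swept by the target during transfer: ω₂·t = 2.1026 rad = 120.47°.
Arrival is 180° from departure on the ellipse, so φ = 180° − 120.47° = 59.53°.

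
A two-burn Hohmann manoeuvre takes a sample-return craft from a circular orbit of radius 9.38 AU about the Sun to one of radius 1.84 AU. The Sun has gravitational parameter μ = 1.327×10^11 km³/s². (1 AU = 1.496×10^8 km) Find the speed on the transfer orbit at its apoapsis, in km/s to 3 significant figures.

In km: r₁ = 9.38 × 1.496×10^8 = 1.403248×10^9 km; r₂ = 1.84 × 1.496×10^8 = 2.75264×10^8 km.
Semi-major axis of the transfer orbit: a_t = (1.403248×10^9 + 2.75264×10^8)/2 = 8.39256×10^8 km.
The apoapsis of the transfer ellipse is at r = 1.403248×10^9 km.
From the vis-viva equation, v = √[μ(2/r − 1/a_t)] = 5.569 km/s.

v = 5.57 km/s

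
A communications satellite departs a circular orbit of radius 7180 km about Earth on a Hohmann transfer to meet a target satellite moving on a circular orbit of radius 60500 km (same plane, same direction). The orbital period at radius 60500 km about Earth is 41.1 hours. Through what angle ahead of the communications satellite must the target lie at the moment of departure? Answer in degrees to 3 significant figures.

From Kepler's third law T² = 4π²r³/μ at r = 60500 km, T = 41.1 hours = 41.1 × 3600 s = 1.4796×10^5 s: μ = 4π²r³/T² = 3.99335×10^5 km³/s².
Semi-major axis of the transfer orbit: a_t = (7180 + 60500)/2 = 33840 km.
Transfer time t = π√(a_t³/μ) = 30948 s.
The target's mean motion on its circular orbit is ω₂ = √(μ/r₂³) = 4.2465×10^-5 rad/s.
Angle swept by the target during transfer: ω₂·t = 1.3142 rad = 75.30°.
Arrival is 180° from departure on the ellipse, so φ = 180° − 75.30° = 105°.

φ = 105°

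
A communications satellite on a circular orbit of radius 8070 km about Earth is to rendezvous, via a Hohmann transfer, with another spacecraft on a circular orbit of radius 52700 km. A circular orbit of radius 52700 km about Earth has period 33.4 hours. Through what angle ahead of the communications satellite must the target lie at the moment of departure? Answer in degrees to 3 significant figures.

φ = 101°

From Kepler's third law T² = 4π²r³/μ at r = 52700 km, T = 33.4 hours = 33.4 × 3600 s = 1.2024×10^5 s: μ = 4π²r³/T² = 3.99663×10^5 km³/s².
The Hohmann ellipse has a_t = (r₁ + r₂)/2 = 30385 km.
Transfer time t = π√(a_t³/μ) = 26320 s.
The target's mean motion on its circular orbit is ω₂ = √(μ/r₂³) = 5.2255×10^-5 rad/s.
Angle swept by the target during transfer: ω₂·t = 1.3754 rad = 78.80°.
The communications satellite traverses 180° on the transfer ellipse, so the target must lead by 180° − 78.80° = 101°.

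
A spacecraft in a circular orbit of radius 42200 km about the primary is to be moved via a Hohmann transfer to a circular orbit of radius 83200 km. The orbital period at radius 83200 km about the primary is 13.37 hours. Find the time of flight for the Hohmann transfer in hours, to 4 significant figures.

From Kepler's third law T² = 4π²r³/μ at r = 83200 km, T = 13.37 hours = 13.37 × 3600 s = 48132 s: μ = 4π²r³/T² = 9.81436×10^6 km³/s².
Semi-major axis of the transfer orbit: a_t = (42200 + 83200)/2 = 62700 km.
Half the transfer-orbit period gives t = π√(a_t³/μ) = 15744 s.
Converting: 15744 s ÷ 3600 s/hour = 4.373 hours.

t = 4.373 hours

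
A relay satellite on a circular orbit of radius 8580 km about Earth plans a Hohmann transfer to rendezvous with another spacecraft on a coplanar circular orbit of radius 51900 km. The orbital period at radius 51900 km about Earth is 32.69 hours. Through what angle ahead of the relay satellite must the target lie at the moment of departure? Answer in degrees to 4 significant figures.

From Kepler's third law T² = 4π²r³/μ at r = 51900 km, T = 32.69 hours = 32.69 × 3600 s = 1.17684×10^5 s: μ = 4π²r³/T² = 3.98499×10^5 km³/s².
Semi-major axis of the transfer orbit: a_t = (8580 + 51900)/2 = 30240 km.
The half-period of the transfer ellipse is t = π√(a_t³/μ) = 26170.3 s.
Target angular speed ω₂ = √(μ/r₂³) = 5.33903×10^-5 rad/s.
Angle swept by the target during transfer: ω₂·t = 1.39724 rad = 80.06°.
Arrival is 180° from departure on the ellipse, so φ = 180° − 80.06° = 99.94°.

φ = 99.94°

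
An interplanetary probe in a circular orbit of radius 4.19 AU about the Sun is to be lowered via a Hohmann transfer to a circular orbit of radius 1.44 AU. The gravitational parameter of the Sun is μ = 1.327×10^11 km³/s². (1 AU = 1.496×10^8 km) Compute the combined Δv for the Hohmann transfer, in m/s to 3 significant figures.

In km: r₁ = 4.19 × 1.496×10^8 = 6.26824×10^8 km; r₂ = 1.44 × 1.496×10^8 = 2.15424×10^8 km.
Semi-major axis of the transfer orbit: a_t = (6.26824×10^8 + 2.15424×10^8)/2 = 4.21124×10^8 km.
At r₁ the circular-orbit speed is v₁ = √(μ/r₁) = 14.550 km/s.
On the transfer ellipse at r₁, vis-viva equation gives v_a = √[μ(2/r₁ − 1/a_t)] = 10.407 km/s.
First burn Δv₁ = |v_a − v₁| = 4.143 km/s.
At r₂, v₂ = √(μ/r₂) = 24.819 km/s.
Transfer-orbit speed at r₂: v_p = √[μ(2/r₂ − 1/a_t)] = 30.280 km/s.
Second burn Δv₂ = |v₂ − v_p| = 5.461 km/s.
Total Δv = Δv₁ + Δv₂ = 9.604 km/s.

Δv = 9600 m/s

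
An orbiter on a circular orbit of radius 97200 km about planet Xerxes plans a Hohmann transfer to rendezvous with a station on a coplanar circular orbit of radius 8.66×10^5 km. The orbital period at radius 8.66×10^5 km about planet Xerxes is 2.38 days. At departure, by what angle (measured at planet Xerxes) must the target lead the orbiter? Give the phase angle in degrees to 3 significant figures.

φ = 105°

From Kepler's third law T² = 4π²r³/μ at r = 8.66×10^5 km, T = 2.38 days = 2.38 × 86400 s = 2.05632×10^5 s: μ = 4π²r³/T² = 6.06362×10^8 km³/s².
The Hohmann ellipse has a_t = (r₁ + r₂)/2 = 4.816×10^5 km.
Transfer time t = π√(a_t³/μ) = 42640 s.
Target angular speed ω₂ = √(μ/r₂³) = 3.0555×10^-5 rad/s.
Angle swept by the target during transfer: ω₂·t = 1.3029 rad = 74.65°.
The orbiter traverses 180° on the transfer ellipse, so the target must lead by 180° − 74.65° = 105°.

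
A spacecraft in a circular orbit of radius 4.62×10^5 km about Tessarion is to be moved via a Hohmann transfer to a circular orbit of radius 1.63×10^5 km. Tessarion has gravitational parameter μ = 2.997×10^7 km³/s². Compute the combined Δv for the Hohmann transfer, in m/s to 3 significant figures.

Transfer-ellipse semi-major axis a_t = (r₁ + r₂)/2 = (4.620×10^5 + 1.630×10^5)/2 = 3.125×10^5 km.
At r₁ the circular-orbit speed is v₁ = √(μ/r₁) = 8.0542 km/s.
On the transfer ellipse at r₁, vis-viva gives v_a = √[μ(2/r₁ − 1/a_t)] = 5.8169 km/s.
First burn Δv₁ = |v_a − v₁| = 2.2373 km/s.
At r₂, v₂ = √(μ/r₂) = 13.55968 km/s.
Transfer-orbit speed at r₂: v_p = √[μ(2/r₂ − 1/a_t)] = 16.48715 km/s.
Second burn Δv₂ = |v₂ − v_p| = 2.9275 km/s.
Δv = Δv₁ + Δv₂ = 2.2373 + 2.9275 = 5.165 km/s.

Δv = 5160 m/s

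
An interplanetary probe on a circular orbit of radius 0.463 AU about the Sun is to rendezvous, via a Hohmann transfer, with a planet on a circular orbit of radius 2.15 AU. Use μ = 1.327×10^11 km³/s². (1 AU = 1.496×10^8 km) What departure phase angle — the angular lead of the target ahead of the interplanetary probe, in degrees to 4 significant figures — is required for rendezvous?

In km: r₁ = 0.463 × 1.496×10^8 = 6.92648×10^7 km; r₂ = 2.15 × 1.496×10^8 = 3.2164×10^8 km.
The Hohmann ellipse has a_t = (r₁ + r₂)/2 = 1.954524×10^8 km.
The half-period of the transfer ellipse is t = π√(a_t³/μ) = 2.3565×10^7 s.
The target's mean motion on its circular orbit is ω₂ = √(μ/r₂³) = 6.3151×10^-8 rad/s.
Angle swept by the target during transfer: ω₂·t = 1.4882 rad = 85.27°.
The interplanetary probe traverses 180° on the transfer ellipse, so the target must lead by 180° − 85.27° = 94.73°.

φ = 94.73°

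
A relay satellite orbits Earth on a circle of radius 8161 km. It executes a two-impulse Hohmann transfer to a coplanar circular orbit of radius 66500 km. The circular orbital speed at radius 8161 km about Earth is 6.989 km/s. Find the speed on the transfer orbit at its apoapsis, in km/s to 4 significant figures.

v = 1.145 km/s

From the circular-orbit relation v² = μ/r at r = 8161 km: μ = v²r = (6.989)² × 8161 = 3.98633×10^5 km³/s².
Semi-major axis of the transfer orbit: a_t = (8161 + 66500)/2 = 37330.5 km.
At apoapsis, r = 66500 km.
Vis-viva: v = √[μ(2/r − 1/a_t)] = √[3.98633×10^5 × (2/66500 − 1/37330.5)] = 1.145 km/s.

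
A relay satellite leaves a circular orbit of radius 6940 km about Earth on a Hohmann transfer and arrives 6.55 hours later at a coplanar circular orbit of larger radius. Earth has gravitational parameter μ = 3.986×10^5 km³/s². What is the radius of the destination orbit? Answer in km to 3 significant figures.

Transfer time t = 6.55 hours = 23580 s, and t = π√(a_t³/μ).
So a_t = (μ t²/π²)^(1/3) = (3.986×10^5 × (23580)² / π²)^(1/3) = 28213 km.
Since a_t = (r₁ + r₂)/2, r₂ = 2a_t − r₁ = 2×28213 − 6940 = 49486 km.

r₂ = 49500 km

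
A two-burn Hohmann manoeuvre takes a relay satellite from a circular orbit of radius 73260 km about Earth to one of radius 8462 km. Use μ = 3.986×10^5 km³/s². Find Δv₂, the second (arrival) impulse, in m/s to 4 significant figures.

Semi-major axis of the transfer orbit: a_t = (73260 + 8462)/2 = 40861 km.
Circular speed at r = 8462 km: v_c = √(μ/r) = 6.863 km/s.
Vis-viva on the transfer ellipse at r = 8462 km gives v_t = √[μ(2/r − 1/a_t)] = 9.190 km/s.
Δv₂ = |v_t − v_c| = |9.190 − 6.863| = 2.327 km/s.

Δv₂ = 2327 m/s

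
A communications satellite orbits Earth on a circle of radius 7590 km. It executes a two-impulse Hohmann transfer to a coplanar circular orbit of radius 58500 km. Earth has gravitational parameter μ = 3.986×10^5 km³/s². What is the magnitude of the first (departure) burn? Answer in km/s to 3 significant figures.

The Hohmann ellipse has a_t = (r₁ + r₂)/2 = 33045 km.
Circular speed at r = 7590 km: v_c = √(μ/r) = 7.247 km/s.
Transfer-orbit speed at the same r (vis-viva, a = a_t): v_t = √[μ(2/r − 1/a_t)] = 9.642 km/s.
Δv₁ = |v_t − v_c| = |9.642 − 7.247| = 2.395 km/s.

Δv₁ = 2.40 km/s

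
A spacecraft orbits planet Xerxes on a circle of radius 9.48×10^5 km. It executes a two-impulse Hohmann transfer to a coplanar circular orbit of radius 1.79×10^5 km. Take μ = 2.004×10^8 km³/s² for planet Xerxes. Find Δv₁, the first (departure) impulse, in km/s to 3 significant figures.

Semi-major axis of the transfer orbit: a_t = (9.480×10^5 + 1.790×10^5)/2 = 5.635×10^5 km.
On the circular orbit at r = 9.480×10^5 km, v_c = √(μ/r) = 14.54 km/s.
Transfer-orbit speed at the same r (vis-viva, a = a_t): v_t = √[μ(2/r − 1/a_t)] = 8.195 km/s.
Δv₁ = |v_t − v_c| = |8.195 − 14.54| = 6.345 km/s.

Δv₁ = 6.34 km/s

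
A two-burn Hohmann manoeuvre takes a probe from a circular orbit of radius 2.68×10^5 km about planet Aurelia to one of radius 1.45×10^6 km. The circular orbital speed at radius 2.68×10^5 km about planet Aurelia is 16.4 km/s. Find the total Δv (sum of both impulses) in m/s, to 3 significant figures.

Δv = 8020 m/s

From the circular-orbit relation v² = μ/r at r = 2.68×10^5 km: μ = v²r = (16.4)² × 2.68×10^5 = 7.20813×10^7 km³/s².
Transfer-ellipse semi-major axis a_t = (r₁ + r₂)/2 = (2.680×10^5 + 1.450×10^6)/2 = 8.590×10^5 km.
Circular speed at r₁: v₁ = √(μ/r₁) = √(7.20813×10^7/2.680×10^5) = 16.4000 km/s.
Transfer-orbit speed at r₁ (vis-viva equation): v_p = √[μ(2/r₁ − 1/a_t)] = 21.3074 km/s.
First burn Δv₁ = |v_p − v₁| = 4.9074 km/s.
Circular speed at r₂: v₂ = √(μ/r₂) = 7.0506 km/s.
Transfer-orbit speed at r₂: v_a = √[μ(2/r₂ − 1/a_t)] = 3.9382 km/s.
Second burn Δv₂ = |v₂ − v_a| = 3.1124 km/s.
Δv = Δv₁ + Δv₂ = 4.9074 + 3.1124 = 8.020 km/s.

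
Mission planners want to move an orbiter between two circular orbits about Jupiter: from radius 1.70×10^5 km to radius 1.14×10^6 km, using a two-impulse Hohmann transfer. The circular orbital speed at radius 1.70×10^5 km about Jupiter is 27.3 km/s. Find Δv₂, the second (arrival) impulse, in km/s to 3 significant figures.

Δv₂ = 5.17 km/s

From the circular-orbit relation v² = μ/r at r = 1.70×10^5 km: μ = v²r = (27.3)² × 1.70×10^5 = 1.26699×10^8 km³/s².
The Hohmann ellipse has a_t = (r₁ + r₂)/2 = 6.550×10^5 km.
On the circular orbit at r = 1.140×10^6 km, v_c = √(μ/r) = 10.542 km/s.
Vis-viva on the transfer ellipse at r = 1.140×10^6 km gives v_t = √[μ(2/r − 1/a_t)] = 5.3708 km/s.
Δv₂ = |v_t − v_c| = |5.3708 − 10.542| = 5.171 km/s.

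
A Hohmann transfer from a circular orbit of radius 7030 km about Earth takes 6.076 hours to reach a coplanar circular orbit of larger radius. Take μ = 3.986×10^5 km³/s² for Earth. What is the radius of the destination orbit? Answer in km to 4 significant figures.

r₂ = 46640 km

Transfer time t = 6.076 hours = 21873.6 s, and t = π√(a_t³/μ).
So a_t = (μ t²/π²)^(1/3) = (3.986×10^5 × (21873.6)² / π²)^(1/3) = 26834 km.
Since a_t = (r₁ + r₂)/2, r₂ = 2a_t − r₁ = 2×26834 − 7030 = 46638 km.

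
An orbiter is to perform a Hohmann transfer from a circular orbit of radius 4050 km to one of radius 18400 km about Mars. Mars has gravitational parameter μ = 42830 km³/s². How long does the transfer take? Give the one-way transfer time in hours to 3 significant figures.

Semi-major axis of the transfer orbit: a_t = (4050 + 18400)/2 = 11225 km.
Half the transfer-orbit period gives t = π√(a_t³/μ) = 18050 s.
Converting: 18050 s ÷ 3600 s/hour = 5.01 hours.

t = 5.01 hours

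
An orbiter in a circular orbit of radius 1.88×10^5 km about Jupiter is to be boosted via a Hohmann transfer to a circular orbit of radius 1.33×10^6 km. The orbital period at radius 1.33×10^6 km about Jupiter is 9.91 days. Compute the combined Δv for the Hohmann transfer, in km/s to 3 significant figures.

Δv = 13.3 km/s

From Kepler's third law T² = 4π²r³/μ at r = 1.33×10^6 km, T = 9.91 days = 9.91 × 86400 s = 8.56224×10^5 s: μ = 4π²r³/T² = 1.26689×10^8 km³/s².
Semi-major axis of the transfer orbit: a_t = (1.880×10^5 + 1.330×10^6)/2 = 7.590×10^5 km.
Circular speed at r₁: v₁ = √(μ/r₁) = √(1.26689×10^8/1.880×10^5) = 25.959 km/s.
On the transfer ellipse at r₁, vis-viva equation gives v_p = √[μ(2/r₁ − 1/a_t)] = 34.363 km/s.
First burn Δv₁ = |v_p − v₁| = 8.404 km/s.
At r₂, v₂ = √(μ/r₂) = 9.75987 km/s.
Transfer-orbit speed at r₂: v_a = √[μ(2/r₂ − 1/a_t)] = 4.85738 km/s.
Second burn Δv₂ = |v₂ − v_a| = 4.902 km/s.
Δv = Δv₁ + Δv₂ = 8.404 + 4.902 = 13.31 km/s.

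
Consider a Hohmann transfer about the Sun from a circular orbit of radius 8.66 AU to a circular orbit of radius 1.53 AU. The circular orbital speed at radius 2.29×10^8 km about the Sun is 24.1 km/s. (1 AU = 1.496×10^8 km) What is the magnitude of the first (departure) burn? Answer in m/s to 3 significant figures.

Δv₁ = 4580 m/s

From the circular-orbit relation v² = μ/r at r = 2.29×10^8 km: μ = v²r = (24.1)² × 2.29×10^8 = 1.33005×10^11 km³/s².
In km: r₁ = 8.66 × 1.496×10^8 = 1.295536×10^9 km; r₂ = 1.53 × 1.496×10^8 = 2.28888×10^8 km.
The Hohmann ellipse has a_t = (r₁ + r₂)/2 = 7.62212×10^8 km.
Circular speed at r = 1.295536×10^9 km: v_c = √(μ/r) = 10.132 km/s.
Transfer-orbit speed at the same r (vis-viva, a = a_t): v_t = √[μ(2/r − 1/a_t)] = 5.5524 km/s.
Δv₁ = |v_t − v_c| = |5.5524 − 10.132| = 4.580 km/s.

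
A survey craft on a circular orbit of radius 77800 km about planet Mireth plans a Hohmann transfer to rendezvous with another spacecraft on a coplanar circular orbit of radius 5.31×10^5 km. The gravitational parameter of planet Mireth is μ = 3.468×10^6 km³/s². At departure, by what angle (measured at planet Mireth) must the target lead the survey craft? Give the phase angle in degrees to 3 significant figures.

The Hohmann ellipse has a_t = (r₁ + r₂)/2 = 3.044×10^5 km.
Transfer time t = π√(a_t³/μ) = 2.8332×10^5 s.
Target angular speed ω₂ = √(μ/r₂³) = 4.8128×10^-6 rad/s.
Angle swept by the target during transfer: ω₂·t = 1.3636 rad = 78.13°.
Arrival is 180° from departure on the ellipse, so φ = 180° − 78.13° = 102°.

φ = 102°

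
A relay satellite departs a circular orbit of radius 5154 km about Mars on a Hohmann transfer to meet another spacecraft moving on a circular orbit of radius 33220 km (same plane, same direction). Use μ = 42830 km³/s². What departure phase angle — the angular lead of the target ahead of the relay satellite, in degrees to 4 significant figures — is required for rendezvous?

The Hohmann ellipse has a_t = (r₁ + r₂)/2 = 19187 km.
The half-period of the transfer ellipse is t = π√(a_t³/μ) = 40340 s.
The target's mean motion on its circular orbit is ω₂ = √(μ/r₂³) = 3.418×10^-5 rad/s.
Angle swept by the target during transfer: ω₂·t = 1.379 rad = 79.01°.
The relay satellite traverses 180° on the transfer ellipse, so the target must lead by 180° − 79.01° = 101.0°.

φ = 101.0°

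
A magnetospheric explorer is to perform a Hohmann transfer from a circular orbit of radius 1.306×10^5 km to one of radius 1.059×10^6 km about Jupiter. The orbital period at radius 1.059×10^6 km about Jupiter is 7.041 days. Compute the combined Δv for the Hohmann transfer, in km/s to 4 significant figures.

Δv = 16.23 km/s

From Kepler's third law T² = 4π²r³/μ at r = 1.059×10^6 km, T = 7.041 days = 7.041 × 86400 s = 6.083424×10^5 s: μ = 4π²r³/T² = 1.26693×10^8 km³/s².
The Hohmann ellipse has a_t = (r₁ + r₂)/2 = 5.948×10^5 km.
At r₁ the circular-orbit speed is v₁ = √(μ/r₁) = 31.146 km/s.
Transfer-orbit speed at r₁ (vis-viva equation): v_p = √[μ(2/r₁ − 1/a_t)] = 41.559 km/s.
First burn Δv₁ = |v_p − v₁| = 10.413 km/s.
At r₂, v₂ = √(μ/r₂) = 10.9377 km/s.
Transfer-orbit speed at r₂: v_a = √[μ(2/r₂ − 1/a_t)] = 5.12524 km/s.
Second burn Δv₂ = |v₂ − v_a| = 5.8125 km/s.
Δv = Δv₁ + Δv₂ = 10.413 + 5.8125 = 16.23 km/s.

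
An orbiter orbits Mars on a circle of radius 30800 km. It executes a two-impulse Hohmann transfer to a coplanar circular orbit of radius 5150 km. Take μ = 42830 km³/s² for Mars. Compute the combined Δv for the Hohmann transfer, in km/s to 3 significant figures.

Δv = 1.44 km/s

The Hohmann ellipse has a_t = (r₁ + r₂)/2 = 17975 km.
At r₁ the circular-orbit speed is v₁ = √(μ/r₁) = 1.1792 km/s.
On the transfer ellipse at r₁, vis-viva equation gives v_a = √[μ(2/r₁ − 1/a_t)] = 0.63120 km/s.
First burn Δv₁ = |v_a − v₁| = 0.5480 km/s.
Circular speed at r₂: v₂ = √(μ/r₂) = 2.88384 km/s.
Transfer-orbit speed at r₂: v_p = √[μ(2/r₂ − 1/a_t)] = 3.77495 km/s.
Second burn Δv₂ = |v₂ − v_p| = 0.8911 km/s.
Δv = Δv₁ + Δv₂ = 0.5480 + 0.8911 = 1.439 km/s.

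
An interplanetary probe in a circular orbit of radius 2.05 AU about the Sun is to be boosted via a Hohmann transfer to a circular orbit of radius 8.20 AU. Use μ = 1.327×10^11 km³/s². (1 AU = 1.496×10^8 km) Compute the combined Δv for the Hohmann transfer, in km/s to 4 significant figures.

Δv = 9.333 km/s

In km: r₁ = 2.05 × 1.496×10^8 = 3.0668×10^8 km; r₂ = 8.20 × 1.496×10^8 = 1.22672×10^9 km.
Semi-major axis of the transfer orbit: a_t = (3.0668×10^8 + 1.22672×10^9)/2 = 7.667×10^8 km.
At r₁ the circular-orbit speed is v₁ = √(μ/r₁) = 20.8014 km/s.
Transfer-orbit speed at r₁ (vis-viva equation): v_p = √[μ(2/r₁ − 1/a_t)] = 26.3119 km/s.
First burn Δv₁ = |v_p − v₁| = 5.5105 km/s.
At r₂, v₂ = √(μ/r₂) = 10.4007 km/s.
Transfer-orbit speed at r₂: v_a = √[μ(2/r₂ − 1/a_t)] = 6.57798 km/s.
Second burn Δv₂ = |v₂ − v_a| = 3.8227 km/s.
Total Δv = Δv₁ + Δv₂ = 9.333 km/s.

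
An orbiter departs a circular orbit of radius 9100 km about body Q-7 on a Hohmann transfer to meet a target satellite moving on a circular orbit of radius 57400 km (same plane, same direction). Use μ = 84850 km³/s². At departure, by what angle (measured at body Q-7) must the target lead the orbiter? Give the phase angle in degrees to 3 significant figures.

φ = 101°

Semi-major axis of the transfer orbit: a_t = (9100 + 57400)/2 = 33250 km.
The half-period of the transfer ellipse is t = π√(a_t³/μ) = 65390 s.
The target's mean motion on its circular orbit is ω₂ = √(μ/r₂³) = 2.1182×10^-5 rad/s.
Angle swept by the target during transfer: ω₂·t = 1.3851 rad = 79.36°.
The orbiter traverses 180° on the transfer ellipse, so the target must lead by 180° − 79.36° = 101°.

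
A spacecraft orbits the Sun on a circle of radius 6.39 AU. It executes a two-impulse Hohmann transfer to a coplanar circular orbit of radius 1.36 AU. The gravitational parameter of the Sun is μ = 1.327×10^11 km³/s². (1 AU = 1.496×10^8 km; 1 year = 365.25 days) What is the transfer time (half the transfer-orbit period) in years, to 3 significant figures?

t = 3.81 years

In km: r₁ = 6.39 × 1.496×10^8 = 9.55944×10^8 km; r₂ = 1.36 × 1.496×10^8 = 2.03456×10^8 km.
Semi-major axis of the transfer orbit: a_t = (9.55944×10^8 + 2.03456×10^8)/2 = 5.797×10^8 km.
By Kepler's third law the transfer-orbit period is T = 2π√(a_t³/μ), so t = T/2 = 1.2037×10^8 s.
Converting: 1.2037×10^8 s ÷ 3.15576×10^7 s/year (365.25 × 86400) = 3.81 years.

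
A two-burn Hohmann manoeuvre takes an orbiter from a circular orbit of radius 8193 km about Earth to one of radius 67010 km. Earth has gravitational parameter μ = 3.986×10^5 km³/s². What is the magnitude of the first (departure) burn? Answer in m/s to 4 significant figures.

Transfer-ellipse semi-major axis a_t = (r₁ + r₂)/2 = (8193 + 67010)/2 = 37601.5 km.
On the circular orbit at r = 8193 km, v_c = √(μ/r) = 6.975 km/s.
Transfer-orbit speed at the same r (vis-viva, a = a_t): v_t = √[μ(2/r − 1/a_t)] = 9.311 km/s.
Δv₁ = |v_t − v_c| = |9.311 − 6.975| = 2.336 km/s.

Δv₁ = 2336 m/s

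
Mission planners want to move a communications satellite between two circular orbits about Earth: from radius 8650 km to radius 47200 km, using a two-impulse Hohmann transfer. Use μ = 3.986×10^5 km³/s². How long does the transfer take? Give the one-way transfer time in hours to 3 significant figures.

The Hohmann ellipse has a_t = (r₁ + r₂)/2 = 27925 km.
By Kepler's third law the transfer-orbit period is T = 2π√(a_t³/μ), so t = T/2 = 23220 s.
Converting: 23220 s ÷ 3600 s/hour = 6.45 hours.

t = 6.45 hours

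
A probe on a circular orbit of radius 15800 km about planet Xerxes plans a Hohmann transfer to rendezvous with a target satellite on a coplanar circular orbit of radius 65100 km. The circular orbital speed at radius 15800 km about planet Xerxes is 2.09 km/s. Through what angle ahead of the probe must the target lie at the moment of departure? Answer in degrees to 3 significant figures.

φ = 91.8°

From the circular-orbit relation v² = μ/r at r = 15800 km: μ = v²r = (2.09)² × 15800 = 69016.0 km³/s².
The Hohmann ellipse has a_t = (r₁ + r₂)/2 = 40450 km.
Transfer time t = π√(a_t³/μ) = 97287 s.
The target's mean motion on its circular orbit is ω₂ = √(μ/r₂³) = 1.5816×10^-5 rad/s.
Angle swept by the target during transfer: ω₂·t = 1.5387 rad = 88.16°.
Arrival is 180° from departure on the ellipse, so φ = 180° − 88.16° = 91.8°.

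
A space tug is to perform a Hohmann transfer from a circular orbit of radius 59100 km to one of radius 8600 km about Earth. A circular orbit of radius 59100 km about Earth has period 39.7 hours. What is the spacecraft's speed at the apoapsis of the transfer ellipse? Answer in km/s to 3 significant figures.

From Kepler's third law T² = 4π²r³/μ at r = 59100 km, T = 39.7 hours = 39.7 × 3600 s = 1.4292×10^5 s: μ = 4π²r³/T² = 3.98966×10^5 km³/s².
Semi-major axis of the transfer orbit: a_t = (59100 + 8600)/2 = 33850 km.
The apoapsis of the transfer ellipse is at r = 59100 km.
Vis-viva: v = √[μ(2/r − 1/a_t)] = √[3.98966×10^5 × (2/59100 − 1/33850)] = 1.310 km/s.

v = 1.31 km/s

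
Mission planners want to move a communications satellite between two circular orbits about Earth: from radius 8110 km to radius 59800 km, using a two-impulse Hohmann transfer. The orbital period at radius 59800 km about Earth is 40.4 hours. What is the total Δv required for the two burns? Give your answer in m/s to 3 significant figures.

From Kepler's third law T² = 4π²r³/μ at r = 59800 km, T = 40.4 hours = 40.4 × 3600 s = 1.4544×10^5 s: μ = 4π²r³/T² = 3.99113×10^5 km³/s².
Transfer-ellipse semi-major axis a_t = (r₁ + r₂)/2 = (8110 + 59800)/2 = 33955 km.
At r₁ the circular-orbit speed is v₁ = √(μ/r₁) = 7.01516 km/s.
On the transfer ellipse at r₁, v² = μ(2/r − 1/a) gives v_p = √[μ(2/r₁ − 1/a_t)] = 9.30971 km/s.
First burn Δv₁ = |v_p − v₁| = 2.29455 km/s.
At r₂, v₂ = √(μ/r₂) = 2.58343 km/s.
Transfer-orbit speed at r₂: v_a = √[μ(2/r₂ − 1/a_t)] = 1.26257 km/s.
Second burn Δv₂ = |v₂ − v_a| = 1.32086 km/s.
Δv = Δv₁ + Δv₂ = 2.29455 + 1.32086 = 3.615 km/s.

Δv = 3620 m/s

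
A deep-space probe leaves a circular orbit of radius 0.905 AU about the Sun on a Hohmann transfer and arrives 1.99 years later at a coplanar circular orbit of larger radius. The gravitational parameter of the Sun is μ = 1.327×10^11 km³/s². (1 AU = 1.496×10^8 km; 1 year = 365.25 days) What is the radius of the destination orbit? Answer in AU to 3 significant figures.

In km: r₁ = 0.905 × 1.496×10^8 = 1.35388×10^8 km.
Transfer time t = 1.99 years × 365.25 × 86400 s = 6.2799624×10^7 s, and t = π√(a_t³/μ).
So a_t = (μ t²/π²)^(1/3) = (1.327×10^11 × (6.2799624×10^7)² / π²)^(1/3) = 3.7569×10^8 km.
Since a_t = (r₁ + r₂)/2, r₂ = 2a_t − r₁ = 2×3.7569×10^8 − 1.35388×10^8 = 6.15992×10^8 km.
In AU: r₂ = 6.15992×10^8 / 1.496×10^8 = 4.12 AU.

r₂ = 4.12 AU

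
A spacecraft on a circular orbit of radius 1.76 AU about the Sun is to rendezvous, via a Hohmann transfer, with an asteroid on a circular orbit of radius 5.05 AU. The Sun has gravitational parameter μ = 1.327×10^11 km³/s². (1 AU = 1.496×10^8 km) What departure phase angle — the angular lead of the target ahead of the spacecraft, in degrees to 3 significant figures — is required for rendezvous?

In km: r₁ = 1.76 × 1.496×10^8 = 2.63296×10^8 km; r₂ = 5.05 × 1.496×10^8 = 7.5548×10^8 km.
Transfer-ellipse semi-major axis a_t = (r₁ + r₂)/2 = (2.63296×10^8 + 7.5548×10^8)/2 = 5.09388×10^8 km.
The half-period of the transfer ellipse is t = π√(a_t³/μ) = 9.9149×10^7 s.
Target angular speed ω₂ = √(μ/r₂³) = 1.7543×10^-8 rad/s.
Angle swept by the target during transfer: ω₂·t = 1.7394 rad = 99.66°.
The spacecraft traverses 180° on the transfer ellipse, so the target must lead by 180° − 99.66° = 80.3°.

φ = 80.3°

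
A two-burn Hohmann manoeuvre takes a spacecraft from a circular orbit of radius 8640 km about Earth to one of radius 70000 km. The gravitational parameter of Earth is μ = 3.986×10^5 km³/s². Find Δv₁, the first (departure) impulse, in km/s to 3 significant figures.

Δv₁ = 2.27 km/s

The Hohmann ellipse has a_t = (r₁ + r₂)/2 = 39320 km.
Circular speed at r = 8640 km: v_c = √(μ/r) = 6.7922 km/s.
Vis-viva on the transfer ellipse at r = 8640 km gives v_t = √[μ(2/r − 1/a_t)] = 9.0626 km/s.
Δv₁ = |v_t − v_c| = |9.0626 − 6.7922| = 2.270 km/s.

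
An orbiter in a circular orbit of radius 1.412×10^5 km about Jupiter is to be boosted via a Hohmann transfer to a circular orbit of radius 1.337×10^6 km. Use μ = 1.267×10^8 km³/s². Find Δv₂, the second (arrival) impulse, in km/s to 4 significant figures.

Transfer-ellipse semi-major axis a_t = (r₁ + r₂)/2 = (1.412×10^5 + 1.337×10^6)/2 = 7.391×10^5 km.
Circular speed at r = 1.337×10^6 km: v_c = √(μ/r) = 9.735 km/s.
Transfer-orbit speed at the same r (vis-viva, a = a_t): v_t = √[μ(2/r − 1/a_t)] = 4.255 km/s.
Δv₂ = |v_t − v_c| = |4.255 − 9.735| = 5.480 km/s.

Δv₂ = 5.480 km/s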